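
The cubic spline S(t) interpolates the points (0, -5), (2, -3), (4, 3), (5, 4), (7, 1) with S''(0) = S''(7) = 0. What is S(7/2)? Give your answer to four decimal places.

1.6868

Let M_i = S''(x_i). Step sizes h_i = 2, 2, 1, 2; slopes of the chords Δ_i = (y_(i+1) - y_i)/h_i = 1, 3, 1, -3/2.
  2·M_0 + 8·M_1 + 2·M_2 = 6(Δ_1 - Δ_0) = 12
  2·M_1 + 6·M_2 + 1·M_3 = 6(Δ_2 - Δ_1) = -12
  1·M_2 + 6·M_3 + 2·M_4 = 6(Δ_3 - Δ_2) = -15
Natural end conditions: M_0 = M_4 = 0.
Solving: M_0 = 0, M_1 = 267/128, M_2 = -75/32, M_3 = -135/64, M_4 = 0.
On [2, 4], S(t) = -3 + 153/64·(t - 2) + 267/256·(t - 2)² - 189/512·(t - 2)³.
With (t - 2) = 3/2: S(7/2) = 6909/4096.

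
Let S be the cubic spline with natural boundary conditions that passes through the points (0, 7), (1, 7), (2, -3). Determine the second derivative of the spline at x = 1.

-15

With m_i denoting the second derivative at x_i, h_i = 1, 1, and Δ_i = (y_(i+1) − y_i)/h_i = 0, -10:
  1·m_0 + 4·m_1 + 1·m_2 = 6(Δ_1 - Δ_0) = -60
Natural end conditions: m_0 = m_2 = 0.
Solving: m_0 = 0, m_1 = -15, m_2 = 0.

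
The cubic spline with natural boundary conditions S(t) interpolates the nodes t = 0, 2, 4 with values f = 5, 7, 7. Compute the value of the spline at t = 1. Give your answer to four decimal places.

6.1875

Let M_i = S''(x_i). Step sizes h_i = 2, 2; slopes of the chords Δ_i = (y_(i+1) - y_i)/h_i = 1, 0.
  2·M_0 + 8·M_1 + 2·M_2 = 6(Δ_1 - Δ_0) = -6
Natural end conditions: M_0 = M_2 = 0.
Hence M_0 = 0, M_1 = -3/4, M_2 = 0.
On [0, 2], S(t) = 5 + 5/4·t + 0·t² - 1/16·t³.
With t = 1: S(1) = 99/16.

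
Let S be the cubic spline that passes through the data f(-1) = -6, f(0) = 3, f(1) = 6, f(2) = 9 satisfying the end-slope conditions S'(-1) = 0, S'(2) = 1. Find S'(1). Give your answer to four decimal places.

2.1333

Let σ_i = S''(x_i). Step sizes h_i = 1, 1, 1; slopes of the chords Δ_i = (y_(i+1) - y_i)/h_i = 9, 3, 3.
  1·σ_0 + 4·σ_1 + 1·σ_2 = 6(Δ_1 - Δ_0) = -36
  1·σ_1 + 4·σ_2 + 1·σ_3 = 6(Δ_2 - Δ_1) = 0
Clamped end conditions give two more equations: 2h_0·σ_0 + h_0·σ_1 = 6(Δ_0 - S'(-1)) = 54 and h_2·σ_2 + 2h_2·σ_3 = 6(S'(2) - Δ_2) = -12.
Solving: σ_0 = 556/15, σ_1 = -302/15, σ_2 = 112/15, σ_3 = -146/15.
On [1, 2], S'(x) = b_2 + 2c_2·(x - 1) + 3d_2·(x - 1)² with b_2 = Δ_2 - h_2(2σ_2 + σ_3)/6 = 32/15, c_2 = σ_2/2 = 56/15, d_2 = (σ_3 - σ_2)/(6h_2) = -43/15. So S'(1) = 32/15.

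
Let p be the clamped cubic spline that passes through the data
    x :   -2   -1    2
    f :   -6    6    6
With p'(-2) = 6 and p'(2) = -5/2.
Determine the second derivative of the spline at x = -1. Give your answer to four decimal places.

-13.7500

Let σ_i = p''(x_i). Step sizes h_i = 1, 3; slopes of the chords Δ_i = (y_(i+1) - y_i)/h_i = 12, 0.
  1·σ_0 + 8·σ_1 + 3·σ_2 = 6(Δ_1 - Δ_0) = -72
Clamped end conditions give two more equations: 2h_0·σ_0 + h_0·σ_1 = 6(Δ_0 - p'(-2)) = 36 and h_1·σ_1 + 2h_1·σ_2 = 6(p'(2) - Δ_1) = -15.
Solving: σ_0 = 199/8, σ_1 = -55/4, σ_2 = 35/8.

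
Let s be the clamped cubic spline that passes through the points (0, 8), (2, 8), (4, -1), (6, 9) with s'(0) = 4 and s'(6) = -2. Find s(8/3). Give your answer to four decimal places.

Let M_i = s''(x_i). Step sizes h_i = 2, 2, 2; slopes of the chords Δ_i = (y_(i+1) - y_i)/h_i = 0, -9/2, 5.
  2·M_0 + 8·M_1 + 2·M_2 = 6(Δ_1 - Δ_0) = -27
  2·M_1 + 8·M_2 + 2·M_3 = 6(Δ_2 - Δ_1) = 57
Clamped end conditions give two more equations: 2h_0·M_0 + h_0·M_1 = 6(Δ_0 - s'(0)) = -24 and h_2·M_2 + 2h_2·M_3 = 6(s'(6) - Δ_2) = -42.
Forward elimination and back-substitution give M_0 = -31/10, M_1 = -29/5, M_2 = 64/5, M_3 = -169/10.
On [2, 4], s(t) = 8 - 49/10·(t - 2) - 29/10·(t - 2)² + 31/20·(t - 2)³.
With (t - 2) = 2/3: s(8/3) = 527/135.

3.9037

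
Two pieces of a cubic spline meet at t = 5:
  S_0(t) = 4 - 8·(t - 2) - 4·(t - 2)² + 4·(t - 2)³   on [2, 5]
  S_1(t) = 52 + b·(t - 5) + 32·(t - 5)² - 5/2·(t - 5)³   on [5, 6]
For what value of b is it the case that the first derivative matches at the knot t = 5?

76

S_0'(t) = -8 - 8·(t - 2) + 12·(t - 2)², so S_0'(5) = 76. On the right, S_1'(5) = b, so b = 76.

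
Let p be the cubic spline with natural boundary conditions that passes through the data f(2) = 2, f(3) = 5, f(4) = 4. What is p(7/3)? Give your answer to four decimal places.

Let M_i = p''(x_i). Step sizes h_i = 1, 1; slopes of the chords Δ_i = (y_(i+1) - y_i)/h_i = 3, -1.
  1·M_0 + 4·M_1 + 1·M_2 = 6(Δ_1 - Δ_0) = -24
Natural end conditions: M_0 = M_2 = 0.
Forward elimination and back-substitution give M_0 = 0, M_1 = -6, M_2 = 0.
On [2, 3], p(x) = 2 + 4·(x - 2) + 0·(x - 2)² - 1·(x - 2)³.
With (x - 2) = 1/3: p(7/3) = 89/27.

3.2963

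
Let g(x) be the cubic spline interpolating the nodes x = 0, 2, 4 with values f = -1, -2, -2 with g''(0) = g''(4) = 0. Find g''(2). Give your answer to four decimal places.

0.3750

Write m_i for g''(x_i). With h_i = 2, 2 and divided differences Δ_i = -1/2, 0, the continuity of g' gives the tridiagonal system
  2·m_0 + 8·m_1 + 2·m_2 = 6(Δ_1 - Δ_0) = 3
Natural end conditions: m_0 = m_2 = 0.
Forward elimination and back-substitution give m_0 = 0, m_1 = 3/8, m_2 = 0.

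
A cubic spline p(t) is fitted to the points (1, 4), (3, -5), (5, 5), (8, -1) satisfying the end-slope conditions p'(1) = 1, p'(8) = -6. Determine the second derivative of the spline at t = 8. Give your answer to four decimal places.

-0.7838

Write σ_i for p''(x_i). With h_i = 2, 2, 3 and divided differences Δ_i = -9/2, 5, -2, the continuity of p' gives the tridiagonal system
  2·σ_0 + 8·σ_1 + 2·σ_2 = 6(Δ_1 - Δ_0) = 57
  2·σ_1 + 10·σ_2 + 3·σ_3 = 6(Δ_2 - Δ_1) = -42
Clamped end conditions give two more equations: 2h_0·σ_0 + h_0·σ_1 = 6(Δ_0 - p'(1)) = -33 and h_2·σ_2 + 2h_2·σ_3 = 6(p'(8) - Δ_2) = -24.
Solving the tridiagonal system: σ_0 = -1067/74, σ_1 = 913/74, σ_2 = -238/37, σ_3 = -29/37.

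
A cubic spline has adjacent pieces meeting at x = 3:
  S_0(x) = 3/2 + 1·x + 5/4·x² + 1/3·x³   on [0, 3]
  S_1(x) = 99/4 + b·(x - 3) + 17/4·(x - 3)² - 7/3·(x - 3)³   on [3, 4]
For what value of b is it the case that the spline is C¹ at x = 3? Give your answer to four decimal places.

S_0'(x) = 1 + 5/2·x + 1·x², so S_0'(3) = 35/2. On the right, S_1'(3) = b, so b = 35/2.

17.5000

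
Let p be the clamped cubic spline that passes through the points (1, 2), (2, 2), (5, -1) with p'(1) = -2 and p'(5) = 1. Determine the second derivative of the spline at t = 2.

-3

Put M_i = p'' at the i-th knot. Here h = (1, 3) and Δ = (0, -1), so the interior equations h_(i-1)·M_(i-1) + 2(h_(i-1)+h_i)·M_i + h_i·M_(i+1) = 6(Δ_i − Δ_(i-1)) read
  1·M_0 + 8·M_1 + 3·M_2 = 6(Δ_1 - Δ_0) = -6
Clamped end conditions give two more equations: 2h_0·M_0 + h_0·M_1 = 6(Δ_0 - p'(1)) = 12 and h_1·M_1 + 2h_1·M_2 = 6(p'(5) - Δ_1) = 12.
Solving: M_0 = 15/2, M_1 = -3, M_2 = 7/2.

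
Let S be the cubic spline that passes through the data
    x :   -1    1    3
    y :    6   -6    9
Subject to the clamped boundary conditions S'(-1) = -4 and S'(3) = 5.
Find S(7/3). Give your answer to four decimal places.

3.7593

Put σ_i = S'' at the i-th knot. Here h = (2, 2) and Δ = (-6, 15/2), so the interior equations h_(i-1)·σ_(i-1) + 2(h_(i-1)+h_i)·σ_i + h_i·σ_(i+1) = 6(Δ_i − Δ_(i-1)) read
  2·σ_0 + 8·σ_1 + 2·σ_2 = 6(Δ_1 - Δ_0) = 81
Clamped end conditions give two more equations: 2h_0·σ_0 + h_0·σ_1 = 6(Δ_0 - S'(-1)) = -12 and h_1·σ_1 + 2h_1·σ_2 = 6(S'(3) - Δ_1) = -15.
Solving the tridiagonal system: σ_0 = -87/8, σ_1 = 63/4, σ_2 = -93/8.
On [1, 3], S(x) = -6 + 7/8·(x - 1) + 63/8·(x - 1)² - 73/32·(x - 1)³.
With (x - 1) = 4/3: S(7/3) = 203/54.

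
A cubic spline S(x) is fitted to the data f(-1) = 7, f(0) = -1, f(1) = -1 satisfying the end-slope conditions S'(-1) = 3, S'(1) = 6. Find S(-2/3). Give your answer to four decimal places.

Put m_i = S'' at the i-th knot. Here h = (1, 1) and Δ = (-8, 0), so the interior equations h_(i-1)·m_(i-1) + 2(h_(i-1)+h_i)·m_i + h_i·m_(i+1) = 6(Δ_i − Δ_(i-1)) read
  1·m_0 + 4·m_1 + 1·m_2 = 6(Δ_1 - Δ_0) = 48
Clamped end conditions give two more equations: 2h_0·m_0 + h_0·m_1 = 6(Δ_0 - S'(-1)) = -66 and h_1·m_1 + 2h_1·m_2 = 6(S'(1) - Δ_1) = 36.
Solving: m_0 = -87/2, m_1 = 21, m_2 = 15/2.
On [-1, 0], S(x) = 7 + 3·(x + 1) - 87/4·(x + 1)² + 43/4·(x + 1)³.
With (x + 1) = 1/3: S(-2/3) = 323/54.

5.9815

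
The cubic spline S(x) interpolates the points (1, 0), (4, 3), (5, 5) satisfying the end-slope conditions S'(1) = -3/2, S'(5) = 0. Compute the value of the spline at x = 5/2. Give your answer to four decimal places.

With M_i denoting the second derivative at x_i, h_i = 3, 1, and Δ_i = (y_(i+1) − y_i)/h_i = 1, 2:
  3·M_0 + 8·M_1 + 1·M_2 = 6(Δ_1 - Δ_0) = 6
Clamped end conditions give two more equations: 2h_0·M_0 + h_0·M_1 = 6(Δ_0 - S'(1)) = 15 and h_1·M_1 + 2h_1·M_2 = 6(S'(5) - Δ_1) = -12.
Hence M_0 = 17/8, M_1 = 3/4, M_2 = -51/8.
On [1, 4], S(x) = 0 - 3/2·(x - 1) + 17/16·(x - 1)² - 11/144·(x - 1)³.
With (x - 1) = 3/2: S(5/2) = -15/128.

-0.1172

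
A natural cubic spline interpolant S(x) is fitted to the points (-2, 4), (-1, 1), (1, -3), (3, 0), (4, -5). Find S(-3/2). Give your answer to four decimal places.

2.5375

With m_i denoting the second derivative at x_i, h_i = 1, 2, 2, 1, and Δ_i = (y_(i+1) − y_i)/h_i = -3, -2, 3/2, -5:
  1·m_0 + 6·m_1 + 2·m_2 = 6(Δ_1 - Δ_0) = 6
  2·m_1 + 8·m_2 + 2·m_3 = 6(Δ_2 - Δ_1) = 21
  2·m_2 + 6·m_3 + 1·m_4 = 6(Δ_3 - Δ_2) = -39
Natural end conditions: m_0 = m_4 = 0.
Hence m_0 = 0, m_1 = -3/5, m_2 = 24/5, m_3 = -81/10, m_4 = 0.
On [-2, -1], S(x) = 4 - 29/10·(x + 2) + 0·(x + 2)² - 1/10·(x + 2)³.
With (x + 2) = 1/2: S(-3/2) = 203/80.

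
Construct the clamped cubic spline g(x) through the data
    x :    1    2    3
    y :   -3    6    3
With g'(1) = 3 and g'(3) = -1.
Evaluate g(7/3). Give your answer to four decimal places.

With M_i denoting the second derivative at x_i, h_i = 1, 1, and Δ_i = (y_(i+1) − y_i)/h_i = 9, -3:
  1·M_0 + 4·M_1 + 1·M_2 = 6(Δ_1 - Δ_0) = -72
Clamped end conditions give two more equations: 2h_0·M_0 + h_0·M_1 = 6(Δ_0 - g'(1)) = 36 and h_1·M_1 + 2h_1·M_2 = 6(g'(3) - Δ_1) = 12.
Solving the tridiagonal system: M_0 = 34, M_1 = -32, M_2 = 22.
On [2, 3], g(x) = 6 + 4·(x - 2) - 16·(x - 2)² + 9·(x - 2)³.
With (x - 2) = 1/3: g(7/3) = 53/9.

5.8889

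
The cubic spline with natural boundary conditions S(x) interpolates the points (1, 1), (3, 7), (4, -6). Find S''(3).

Put M_i = S'' at the i-th knot. Here h = (2, 1) and Δ = (3, -13), so the interior equations h_(i-1)·M_(i-1) + 2(h_(i-1)+h_i)·M_i + h_i·M_(i+1) = 6(Δ_i − Δ_(i-1)) read
  2·M_0 + 6·M_1 + 1·M_2 = 6(Δ_1 - Δ_0) = -96
Natural end conditions: M_0 = M_2 = 0.
Hence M_0 = 0, M_1 = -16, M_2 = 0.

-16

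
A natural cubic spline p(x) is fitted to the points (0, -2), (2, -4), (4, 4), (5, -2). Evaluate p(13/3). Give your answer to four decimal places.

2.7576

With σ_i denoting the second derivative at x_i, h_i = 2, 2, 1, and Δ_i = (y_(i+1) − y_i)/h_i = -1, 4, -6:
  2·σ_0 + 8·σ_1 + 2·σ_2 = 6(Δ_1 - Δ_0) = 30
  2·σ_1 + 6·σ_2 + 1·σ_3 = 6(Δ_2 - Δ_1) = -60
Natural end conditions: σ_0 = σ_3 = 0.
Solving the tridiagonal system: σ_0 = 0, σ_1 = 75/11, σ_2 = -135/11, σ_3 = 0.
On [4, 5], p(x) = 4 - 21/11·(x - 4) - 135/22·(x - 4)² + 45/22·(x - 4)³.
With (x - 4) = 1/3: p(13/3) = 91/33.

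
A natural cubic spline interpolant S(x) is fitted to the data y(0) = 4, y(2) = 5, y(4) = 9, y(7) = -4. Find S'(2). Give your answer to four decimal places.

With M_i denoting the second derivative at x_i, h_i = 2, 2, 3, and Δ_i = (y_(i+1) − y_i)/h_i = 1/2, 2, -13/3:
  2·M_0 + 8·M_1 + 2·M_2 = 6(Δ_1 - Δ_0) = 9
  2·M_1 + 10·M_2 + 3·M_3 = 6(Δ_2 - Δ_1) = -38
Natural end conditions: M_0 = M_3 = 0.
Solving the tridiagonal system: M_0 = 0, M_1 = 83/38, M_2 = -161/38, M_3 = 0.
On [2, 4], S'(x) = b_1 + 2c_1·(x - 2) + 3d_1·(x - 2)² with b_1 = Δ_1 - h_1(2M_1 + M_2)/6 = 223/114, c_1 = M_1/2 = 83/76, d_1 = (M_2 - M_1)/(6h_1) = -61/114. So S'(2) = 223/114.

1.9561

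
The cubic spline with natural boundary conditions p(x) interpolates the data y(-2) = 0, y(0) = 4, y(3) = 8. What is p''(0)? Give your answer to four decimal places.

Write M_i for p''(x_i). With h_i = 2, 3 and divided differences Δ_i = 2, 4/3, the continuity of p' gives the tridiagonal system
  2·M_0 + 10·M_1 + 3·M_2 = 6(Δ_1 - Δ_0) = -4
Natural end conditions: M_0 = M_2 = 0.
Solving: M_0 = 0, M_1 = -2/5, M_2 = 0.

-0.4000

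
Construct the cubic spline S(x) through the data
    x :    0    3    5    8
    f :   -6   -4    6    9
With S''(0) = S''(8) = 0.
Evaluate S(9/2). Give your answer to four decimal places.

3.6641

With M_i denoting the second derivative at x_i, h_i = 3, 2, 3, and Δ_i = (y_(i+1) − y_i)/h_i = 2/3, 5, 1:
  3·M_0 + 10·M_1 + 2·M_2 = 6(Δ_1 - Δ_0) = 26
  2·M_1 + 10·M_2 + 3·M_3 = 6(Δ_2 - Δ_1) = -24
Natural end conditions: M_0 = M_3 = 0.
Solving: M_0 = 0, M_1 = 77/24, M_2 = -73/24, M_3 = 0.
On [3, 5], S(x) = -4 + 31/8·(x - 3) + 77/48·(x - 3)² - 25/48·(x - 3)³.
With (x - 3) = 3/2: S(9/2) = 469/128.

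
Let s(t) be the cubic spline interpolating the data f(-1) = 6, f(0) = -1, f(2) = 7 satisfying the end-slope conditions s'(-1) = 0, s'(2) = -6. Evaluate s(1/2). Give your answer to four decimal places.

Put M_i = s'' at the i-th knot. Here h = (1, 2) and Δ = (-7, 4), so the interior equations h_(i-1)·M_(i-1) + 2(h_(i-1)+h_i)·M_i + h_i·M_(i+1) = 6(Δ_i − Δ_(i-1)) read
  1·M_0 + 6·M_1 + 2·M_2 = 6(Δ_1 - Δ_0) = 66
Clamped end conditions give two more equations: 2h_0·M_0 + h_0·M_1 = 6(Δ_0 - s'(-1)) = -42 and h_1·M_1 + 2h_1·M_2 = 6(s'(2) - Δ_1) = -60.
Solving the tridiagonal system: M_0 = -34, M_1 = 26, M_2 = -28.
On [0, 2], s(t) = -1 - 4·t + 13·t² - 9/2·t³.
With t = 1/2: s(1/2) = -5/16.

-0.3125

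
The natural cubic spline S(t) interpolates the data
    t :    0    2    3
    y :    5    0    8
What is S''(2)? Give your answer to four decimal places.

10.5000

Write M_i for S''(x_i). With h_i = 2, 1 and divided differences Δ_i = -5/2, 8, the continuity of S' gives the tridiagonal system
  2·M_0 + 6·M_1 + 1·M_2 = 6(Δ_1 - Δ_0) = 63
Natural end conditions: M_0 = M_2 = 0.
Solving: M_0 = 0, M_1 = 21/2, M_2 = 0.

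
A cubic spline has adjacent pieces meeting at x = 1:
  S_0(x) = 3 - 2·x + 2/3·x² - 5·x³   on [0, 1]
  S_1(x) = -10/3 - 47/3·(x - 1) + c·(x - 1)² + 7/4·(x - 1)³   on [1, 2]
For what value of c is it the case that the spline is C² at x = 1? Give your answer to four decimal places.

-14.3333

S_0''(x) = 4/3 - 30·x, so S_0''(1) = -86/3. On the right, S_1''(1) = 2c, so c = -43/3.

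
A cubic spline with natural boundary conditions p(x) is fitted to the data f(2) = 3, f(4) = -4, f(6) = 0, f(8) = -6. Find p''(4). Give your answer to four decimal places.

5.4000

Put M_i = p'' at the i-th knot. Here h = (2, 2, 2) and Δ = (-7/2, 2, -3), so the interior equations h_(i-1)·M_(i-1) + 2(h_(i-1)+h_i)·M_i + h_i·M_(i+1) = 6(Δ_i − Δ_(i-1)) read
  2·M_0 + 8·M_1 + 2·M_2 = 6(Δ_1 - Δ_0) = 33
  2·M_1 + 8·M_2 + 2·M_3 = 6(Δ_2 - Δ_1) = -30
Natural end conditions: M_0 = M_3 = 0.
Solving: M_0 = 0, M_1 = 27/5, M_2 = -51/10, M_3 = 0.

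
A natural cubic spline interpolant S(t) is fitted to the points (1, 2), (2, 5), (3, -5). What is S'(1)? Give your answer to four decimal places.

Write M_i for S''(x_i). With h_i = 1, 1 and divided differences Δ_i = 3, -10, the continuity of S' gives the tridiagonal system
  1·M_0 + 4·M_1 + 1·M_2 = 6(Δ_1 - Δ_0) = -78
Natural end conditions: M_0 = M_2 = 0.
Solving the tridiagonal system: M_0 = 0, M_1 = -39/2, M_2 = 0.
On [1, 2], S'(t) = b_0 + 2c_0·(t - 1) + 3d_0·(t - 1)² with b_0 = Δ_0 - h_0(2M_0 + M_1)/6 = 25/4, c_0 = M_0/2 = 0, d_0 = (M_1 - M_0)/(6h_0) = -13/4. So S'(1) = 25/4.

6.2500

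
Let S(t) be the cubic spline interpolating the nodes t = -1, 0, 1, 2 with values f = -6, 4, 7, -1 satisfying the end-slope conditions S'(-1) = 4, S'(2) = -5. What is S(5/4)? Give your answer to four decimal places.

Write m_i for S''(x_i). With h_i = 1, 1, 1 and divided differences Δ_i = 10, 3, -8, the continuity of S' gives the tridiagonal system
  1·m_0 + 4·m_1 + 1·m_2 = 6(Δ_1 - Δ_0) = -42
  1·m_1 + 4·m_2 + 1·m_3 = 6(Δ_2 - Δ_1) = -66
Clamped end conditions give two more equations: 2h_0·m_0 + h_0·m_1 = 6(Δ_0 - S'(-1)) = 36 and h_2·m_2 + 2h_2·m_3 = 6(S'(2) - Δ_2) = 18.
Solving the tridiagonal system: m_0 = 24, m_1 = -12, m_2 = -18, m_3 = 18.
On [1, 2], S(t) = 7 - 5·(t - 1) - 9·(t - 1)² + 6·(t - 1)³.
With (t - 1) = 1/4: S(5/4) = 169/32.

5.2813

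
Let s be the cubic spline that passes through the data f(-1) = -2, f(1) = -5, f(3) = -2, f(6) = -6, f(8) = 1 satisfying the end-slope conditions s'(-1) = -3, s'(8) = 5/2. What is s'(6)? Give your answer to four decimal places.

Write M_i for s''(x_i). With h_i = 2, 2, 3, 2 and divided differences Δ_i = -3/2, 3/2, -4/3, 7/2, the continuity of s' gives the tridiagonal system
  2·M_0 + 8·M_1 + 2·M_2 = 6(Δ_1 - Δ_0) = 18
  2·M_1 + 10·M_2 + 3·M_3 = 6(Δ_2 - Δ_1) = -17
  3·M_2 + 10·M_3 + 2·M_4 = 6(Δ_3 - Δ_2) = 29
Clamped end conditions give two more equations: 2h_0·M_0 + h_0·M_1 = 6(Δ_0 - s'(-1)) = 9 and h_3·M_3 + 2h_3·M_4 = 6(s'(8) - Δ_3) = -6.
Solving: M_0 = 133/177, M_1 = 1061/354, M_2 = -662/177, M_3 = 850/177, M_4 = -1381/354.
On [6, 8], s'(t) = b_3 + 2c_3·(t - 6) + 3d_3·(t - 6)² with b_3 = Δ_3 - h_3(2M_3 + M_4)/6 = 283/177, c_3 = M_3/2 = 425/177, d_3 = (M_4 - M_3)/(6h_3) = -1027/1416. So s'(6) = 283/177.

1.5989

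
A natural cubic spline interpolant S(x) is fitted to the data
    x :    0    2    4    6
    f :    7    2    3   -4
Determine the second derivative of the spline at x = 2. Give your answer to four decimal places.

3.2000

Write σ_i for S''(x_i). With h_i = 2, 2, 2 and divided differences Δ_i = -5/2, 1/2, -7/2, the continuity of S' gives the tridiagonal system
  2·σ_0 + 8·σ_1 + 2·σ_2 = 6(Δ_1 - Δ_0) = 18
  2·σ_1 + 8·σ_2 + 2·σ_3 = 6(Δ_2 - Δ_1) = -24
Natural end conditions: σ_0 = σ_3 = 0.
Solving the tridiagonal system: σ_0 = 0, σ_1 = 16/5, σ_2 = -19/5, σ_3 = 0.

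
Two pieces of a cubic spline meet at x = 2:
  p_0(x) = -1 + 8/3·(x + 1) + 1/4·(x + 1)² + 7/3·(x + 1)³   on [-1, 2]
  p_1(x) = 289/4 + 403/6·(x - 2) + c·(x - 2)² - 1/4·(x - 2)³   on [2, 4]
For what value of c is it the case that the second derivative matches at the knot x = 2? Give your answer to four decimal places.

21.2500

p_0''(x) = 1/2 + 14·(x + 1), so p_0''(2) = 85/2. On the right, p_1''(2) = 2c, so c = 85/4.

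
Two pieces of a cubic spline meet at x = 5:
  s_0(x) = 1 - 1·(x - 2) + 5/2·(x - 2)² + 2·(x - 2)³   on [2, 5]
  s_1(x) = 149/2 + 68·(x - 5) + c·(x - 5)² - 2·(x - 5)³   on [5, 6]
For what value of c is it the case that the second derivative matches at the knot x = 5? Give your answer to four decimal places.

20.5000

s_0''(x) = 5 + 12·(x - 2), so s_0''(5) = 41. On the right, s_1''(5) = 2c, so c = 41/2.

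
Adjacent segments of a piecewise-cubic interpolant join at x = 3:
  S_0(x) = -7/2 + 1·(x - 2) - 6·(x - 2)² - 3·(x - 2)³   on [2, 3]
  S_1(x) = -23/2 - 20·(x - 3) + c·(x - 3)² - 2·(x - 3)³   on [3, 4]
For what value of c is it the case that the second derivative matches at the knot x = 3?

-15

S_0''(x) = -12 - 18·(x - 2), so S_0''(3) = -30. On the right, S_1''(3) = 2c, so c = -15.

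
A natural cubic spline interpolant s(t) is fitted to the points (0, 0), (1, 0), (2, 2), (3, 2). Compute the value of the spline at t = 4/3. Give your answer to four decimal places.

0.6173

Put M_i = s'' at the i-th knot. Here h = (1, 1, 1) and Δ = (0, 2, 0), so the interior equations h_(i-1)·M_(i-1) + 2(h_(i-1)+h_i)·M_i + h_i·M_(i+1) = 6(Δ_i − Δ_(i-1)) read
  1·M_0 + 4·M_1 + 1·M_2 = 6(Δ_1 - Δ_0) = 12
  1·M_1 + 4·M_2 + 1·M_3 = 6(Δ_2 - Δ_1) = -12
Natural end conditions: M_0 = M_3 = 0.
Solving the tridiagonal system: M_0 = 0, M_1 = 4, M_2 = -4, M_3 = 0.
On [1, 2], s(t) = 0 + 4/3·(t - 1) + 2·(t - 1)² - 4/3·(t - 1)³.
With (t - 1) = 1/3: s(4/3) = 50/81.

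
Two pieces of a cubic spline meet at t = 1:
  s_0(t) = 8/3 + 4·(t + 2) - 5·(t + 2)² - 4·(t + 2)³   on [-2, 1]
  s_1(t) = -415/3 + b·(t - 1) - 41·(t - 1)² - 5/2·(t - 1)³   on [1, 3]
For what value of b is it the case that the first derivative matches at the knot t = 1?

-134

s_0'(t) = 4 - 10·(t + 2) - 12·(t + 2)², so s_0'(1) = -134. On the right, s_1'(1) = b, so b = -134.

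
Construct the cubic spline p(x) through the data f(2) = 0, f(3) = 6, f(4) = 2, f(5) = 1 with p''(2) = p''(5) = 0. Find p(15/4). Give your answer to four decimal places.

3.1906

Let σ_i = p''(x_i). Step sizes h_i = 1, 1, 1; slopes of the chords Δ_i = (y_(i+1) - y_i)/h_i = 6, -4, -1.
  1·σ_0 + 4·σ_1 + 1·σ_2 = 6(Δ_1 - Δ_0) = -60
  1·σ_1 + 4·σ_2 + 1·σ_3 = 6(Δ_2 - Δ_1) = 18
Natural end conditions: σ_0 = σ_3 = 0.
Forward elimination and back-substitution give σ_0 = 0, σ_1 = -86/5, σ_2 = 44/5, σ_3 = 0.
On [3, 4], p(x) = 6 + 4/15·(x - 3) - 43/5·(x - 3)² + 13/3·(x - 3)³.
With (x - 3) = 3/4: p(15/4) = 1021/320.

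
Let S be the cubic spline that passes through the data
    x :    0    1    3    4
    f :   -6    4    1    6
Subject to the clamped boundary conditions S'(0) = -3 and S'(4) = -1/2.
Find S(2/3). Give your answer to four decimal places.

Let m_i = S''(x_i). Step sizes h_i = 1, 2, 1; slopes of the chords Δ_i = (y_(i+1) - y_i)/h_i = 10, -3/2, 5.
  1·m_0 + 6·m_1 + 2·m_2 = 6(Δ_1 - Δ_0) = -69
  2·m_1 + 6·m_2 + 1·m_3 = 6(Δ_2 - Δ_1) = 39
Clamped end conditions give two more equations: 2h_0·m_0 + h_0·m_1 = 6(Δ_0 - S'(0)) = 78 and h_2·m_2 + 2h_2·m_3 = 6(S'(4) - Δ_2) = -33.
Solving the tridiagonal system: m_0 = 367/7, m_1 = -188/7, m_2 = 139/7, m_3 = -185/7.
On [0, 1], S(x) = -6 - 3·x + 367/14·x² - 185/14·x³.
With x = 2/3: S(2/3) = -50/189.

-0.2646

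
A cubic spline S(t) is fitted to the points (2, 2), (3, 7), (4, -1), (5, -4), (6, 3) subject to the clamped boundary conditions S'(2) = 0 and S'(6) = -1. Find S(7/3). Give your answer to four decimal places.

Write M_i for S''(x_i). With h_i = 1, 1, 1, 1 and divided differences Δ_i = 5, -8, -3, 7, the continuity of S' gives the tridiagonal system
  1·M_0 + 4·M_1 + 1·M_2 = 6(Δ_1 - Δ_0) = -78
  1·M_1 + 4·M_2 + 1·M_3 = 6(Δ_2 - Δ_1) = 30
  1·M_2 + 4·M_3 + 1·M_4 = 6(Δ_3 - Δ_2) = 60
Clamped end conditions give two more equations: 2h_0·M_0 + h_0·M_1 = 6(Δ_0 - S'(2)) = 30 and h_3·M_3 + 2h_3·M_4 = 6(S'(6) - Δ_3) = -48.
Forward elimination and back-substitution give M_0 = 415/14, M_1 = -205/7, M_2 = 19/2, M_3 = 149/7, M_4 = -485/14.
On [2, 3], S(t) = 2 + 0·(t - 2) + 415/28·(t - 2)² - 275/28·(t - 2)³.
With (t - 2) = 1/3: S(7/3) = 1241/378.

3.2831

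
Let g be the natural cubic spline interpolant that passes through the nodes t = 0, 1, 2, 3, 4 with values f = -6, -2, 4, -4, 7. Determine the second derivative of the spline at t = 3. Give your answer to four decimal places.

36.7500

Let M_i = g''(x_i). Step sizes h_i = 1, 1, 1, 1; slopes of the chords Δ_i = (y_(i+1) - y_i)/h_i = 4, 6, -8, 11.
  1·M_0 + 4·M_1 + 1·M_2 = 6(Δ_1 - Δ_0) = 12
  1·M_1 + 4·M_2 + 1·M_3 = 6(Δ_2 - Δ_1) = -84
  1·M_2 + 4·M_3 + 1·M_4 = 6(Δ_3 - Δ_2) = 114
Natural end conditions: M_0 = M_4 = 0.
Solving: M_0 = 0, M_1 = 45/4, M_2 = -33, M_3 = 147/4, M_4 = 0.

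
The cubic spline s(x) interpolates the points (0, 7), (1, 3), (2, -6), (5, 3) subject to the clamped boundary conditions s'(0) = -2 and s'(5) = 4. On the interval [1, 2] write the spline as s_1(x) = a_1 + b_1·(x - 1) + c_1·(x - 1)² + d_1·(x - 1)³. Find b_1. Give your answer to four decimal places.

-7.5862

Let M_i = s''(x_i). Step sizes h_i = 1, 1, 3; slopes of the chords Δ_i = (y_(i+1) - y_i)/h_i = -4, -9, 3.
  1·M_0 + 4·M_1 + 1·M_2 = 6(Δ_1 - Δ_0) = -30
  1·M_1 + 8·M_2 + 3·M_3 = 6(Δ_2 - Δ_1) = 72
Clamped end conditions give two more equations: 2h_0·M_0 + h_0·M_1 = 6(Δ_0 - s'(0)) = -12 and h_2·M_2 + 2h_2·M_3 = 6(s'(5) - Δ_2) = 6.
Forward elimination and back-substitution give M_0 = -24/29, M_1 = -300/29, M_2 = 354/29, M_3 = -148/29.
On [1, 2], with s_1(x) = a_1 + b_1·(x - 1) + c_1·(x - 1)² + d_1·(x - 1)³: c_1 = M_1/2 = -150/29, d_1 = (M_2 - M_1)/(6h_1) = 109/29, b_1 = Δ_1 - h_1(2M_1 + M_2)/6 = -220/29.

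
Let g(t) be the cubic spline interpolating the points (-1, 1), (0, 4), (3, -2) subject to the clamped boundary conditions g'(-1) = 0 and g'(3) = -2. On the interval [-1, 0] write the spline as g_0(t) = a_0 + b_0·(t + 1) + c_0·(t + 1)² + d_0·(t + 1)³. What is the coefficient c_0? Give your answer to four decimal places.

Let M_i = g''(x_i). Step sizes h_i = 1, 3; slopes of the chords Δ_i = (y_(i+1) - y_i)/h_i = 3, -2.
  1·M_0 + 8·M_1 + 3·M_2 = 6(Δ_1 - Δ_0) = -30
Clamped end conditions give two more equations: 2h_0·M_0 + h_0·M_1 = 6(Δ_0 - g'(-1)) = 18 and h_1·M_1 + 2h_1·M_2 = 6(g'(3) - Δ_1) = 0.
Solving: M_0 = 49/4, M_1 = -13/2, M_2 = 13/4.
On [-1, 0], with g_0(t) = a_0 + b_0·(t + 1) + c_0·(t + 1)² + d_0·(t + 1)³: c_0 = M_0/2 = 49/8, d_0 = (M_1 - M_0)/(6h_0) = -25/8, b_0 = Δ_0 - h_0(2M_0 + M_1)/6 = 0.

6.1250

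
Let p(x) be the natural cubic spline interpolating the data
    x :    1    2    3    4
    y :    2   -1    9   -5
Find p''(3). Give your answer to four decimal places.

Write M_i for p''(x_i). With h_i = 1, 1, 1 and divided differences Δ_i = -3, 10, -14, the continuity of p' gives the tridiagonal system
  1·M_0 + 4·M_1 + 1·M_2 = 6(Δ_1 - Δ_0) = 78
  1·M_1 + 4·M_2 + 1·M_3 = 6(Δ_2 - Δ_1) = -144
Natural end conditions: M_0 = M_3 = 0.
Hence M_0 = 0, M_1 = 152/5, M_2 = -218/5, M_3 = 0.

-43.6000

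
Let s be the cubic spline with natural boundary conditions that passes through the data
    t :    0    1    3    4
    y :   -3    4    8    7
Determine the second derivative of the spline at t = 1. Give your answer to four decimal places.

With σ_i denoting the second derivative at x_i, h_i = 1, 2, 1, and Δ_i = (y_(i+1) − y_i)/h_i = 7, 2, -1:
  1·σ_0 + 6·σ_1 + 2·σ_2 = 6(Δ_1 - Δ_0) = -30
  2·σ_1 + 6·σ_2 + 1·σ_3 = 6(Δ_2 - Δ_1) = -18
Natural end conditions: σ_0 = σ_3 = 0.
Forward elimination and back-substitution give σ_0 = 0, σ_1 = -9/2, σ_2 = -3/2, σ_3 = 0.

-4.5000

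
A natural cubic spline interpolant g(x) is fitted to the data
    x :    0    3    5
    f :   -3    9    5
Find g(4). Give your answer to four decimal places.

Let M_i = g''(x_i). Step sizes h_i = 3, 2; slopes of the chords Δ_i = (y_(i+1) - y_i)/h_i = 4, -2.
  3·M_0 + 10·M_1 + 2·M_2 = 6(Δ_1 - Δ_0) = -36
Natural end conditions: M_0 = M_2 = 0.
Solving: M_0 = 0, M_1 = -18/5, M_2 = 0.
On [3, 5], g(x) = 9 + 2/5·(x - 3) - 9/5·(x - 3)² + 3/10·(x - 3)³.
With (x - 3) = 1: g(4) = 79/10.

7.9000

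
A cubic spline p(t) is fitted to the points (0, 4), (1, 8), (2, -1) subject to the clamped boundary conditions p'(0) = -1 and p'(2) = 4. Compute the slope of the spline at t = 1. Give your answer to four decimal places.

Let m_i = p''(x_i). Step sizes h_i = 1, 1; slopes of the chords Δ_i = (y_(i+1) - y_i)/h_i = 4, -9.
  1·m_0 + 4·m_1 + 1·m_2 = 6(Δ_1 - Δ_0) = -78
Clamped end conditions give two more equations: 2h_0·m_0 + h_0·m_1 = 6(Δ_0 - p'(0)) = 30 and h_1·m_1 + 2h_1·m_2 = 6(p'(2) - Δ_1) = 78.
Forward elimination and back-substitution give m_0 = 37, m_1 = -44, m_2 = 61.
On [1, 2], p'(t) = b_1 + 2c_1·(t - 1) + 3d_1·(t - 1)² with b_1 = Δ_1 - h_1(2m_1 + m_2)/6 = -9/2, c_1 = m_1/2 = -22, d_1 = (m_2 - m_1)/(6h_1) = 35/2. So p'(1) = -9/2.

-4.5000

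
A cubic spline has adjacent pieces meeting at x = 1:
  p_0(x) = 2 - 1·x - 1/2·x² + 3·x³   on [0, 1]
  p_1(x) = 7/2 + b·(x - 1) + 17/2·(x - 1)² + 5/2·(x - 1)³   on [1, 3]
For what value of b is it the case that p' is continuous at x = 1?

p_0'(x) = -1 - 1·x + 9·x², so p_0'(1) = 7. On the right, p_1'(1) = b, so b = 7.

7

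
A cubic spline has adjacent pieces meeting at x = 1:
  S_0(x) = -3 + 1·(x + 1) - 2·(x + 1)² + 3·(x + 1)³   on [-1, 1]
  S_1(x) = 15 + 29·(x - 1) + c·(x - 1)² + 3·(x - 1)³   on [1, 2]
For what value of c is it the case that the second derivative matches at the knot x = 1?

S_0''(x) = -4 + 18·(x + 1), so S_0''(1) = 32. On the right, S_1''(1) = 2c, so c = 16.

16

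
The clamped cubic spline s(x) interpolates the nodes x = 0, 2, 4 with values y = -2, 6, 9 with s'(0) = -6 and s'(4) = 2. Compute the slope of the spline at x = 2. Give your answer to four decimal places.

Write M_i for s''(x_i). With h_i = 2, 2 and divided differences Δ_i = 4, 3/2, the continuity of s' gives the tridiagonal system
  2·M_0 + 8·M_1 + 2·M_2 = 6(Δ_1 - Δ_0) = -15
Clamped end conditions give two more equations: 2h_0·M_0 + h_0·M_1 = 6(Δ_0 - s'(0)) = 60 and h_1·M_1 + 2h_1·M_2 = 6(s'(4) - Δ_1) = 3.
Hence M_0 = 151/8, M_1 = -31/4, M_2 = 37/8.
On [2, 4], s'(x) = b_1 + 2c_1·(x - 2) + 3d_1·(x - 2)² with b_1 = Δ_1 - h_1(2M_1 + M_2)/6 = 41/8, c_1 = M_1/2 = -31/8, d_1 = (M_2 - M_1)/(6h_1) = 33/32. So s'(2) = 41/8.

5.1250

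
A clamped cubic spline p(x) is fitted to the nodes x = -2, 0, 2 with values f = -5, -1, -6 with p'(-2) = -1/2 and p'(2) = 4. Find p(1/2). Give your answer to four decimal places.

Let M_i = p''(x_i). Step sizes h_i = 2, 2; slopes of the chords Δ_i = (y_(i+1) - y_i)/h_i = 2, -5/2.
  2·M_0 + 8·M_1 + 2·M_2 = 6(Δ_1 - Δ_0) = -27
Clamped end conditions give two more equations: 2h_0·M_0 + h_0·M_1 = 6(Δ_0 - p'(-2)) = 15 and h_1·M_1 + 2h_1·M_2 = 6(p'(2) - Δ_1) = 39.
Solving: M_0 = 33/4, M_1 = -9, M_2 = 57/4.
On [0, 2], p(x) = -1 - 5/4·x - 9/2·x² + 31/16·x³.
With x = 1/2: p(1/2) = -321/128.

-2.5078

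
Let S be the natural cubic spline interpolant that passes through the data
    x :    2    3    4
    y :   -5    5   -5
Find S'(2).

Let σ_i = S''(x_i). Step sizes h_i = 1, 1; slopes of the chords Δ_i = (y_(i+1) - y_i)/h_i = 10, -10.
  1·σ_0 + 4·σ_1 + 1·σ_2 = 6(Δ_1 - Δ_0) = -120
Natural end conditions: σ_0 = σ_2 = 0.
Hence σ_0 = 0, σ_1 = -30, σ_2 = 0.
On [2, 3], S'(x) = b_0 + 2c_0·(x - 2) + 3d_0·(x - 2)² with b_0 = Δ_0 - h_0(2σ_0 + σ_1)/6 = 15, c_0 = σ_0/2 = 0, d_0 = (σ_1 - σ_0)/(6h_0) = -5. So S'(2) = 15.

15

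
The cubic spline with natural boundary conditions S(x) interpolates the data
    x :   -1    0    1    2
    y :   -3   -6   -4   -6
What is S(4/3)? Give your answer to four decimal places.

-4.1481

Put M_i = S'' at the i-th knot. Here h = (1, 1, 1) and Δ = (-3, 2, -2), so the interior equations h_(i-1)·M_(i-1) + 2(h_(i-1)+h_i)·M_i + h_i·M_(i+1) = 6(Δ_i − Δ_(i-1)) read
  1·M_0 + 4·M_1 + 1·M_2 = 6(Δ_1 - Δ_0) = 30
  1·M_1 + 4·M_2 + 1·M_3 = 6(Δ_2 - Δ_1) = -24
Natural end conditions: M_0 = M_3 = 0.
Hence M_0 = 0, M_1 = 48/5, M_2 = -42/5, M_3 = 0.
On [1, 2], S(x) = -4 + 4/5·(x - 1) - 21/5·(x - 1)² + 7/5·(x - 1)³.
With (x - 1) = 1/3: S(4/3) = -112/27.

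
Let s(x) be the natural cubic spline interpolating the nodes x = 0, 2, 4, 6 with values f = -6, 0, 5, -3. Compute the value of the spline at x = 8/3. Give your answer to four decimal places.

Let M_i = s''(x_i). Step sizes h_i = 2, 2, 2; slopes of the chords Δ_i = (y_(i+1) - y_i)/h_i = 3, 5/2, -4.
  2·M_0 + 8·M_1 + 2·M_2 = 6(Δ_1 - Δ_0) = -3
  2·M_1 + 8·M_2 + 2·M_3 = 6(Δ_2 - Δ_1) = -39
Natural end conditions: M_0 = M_3 = 0.
Hence M_0 = 0, M_1 = 9/10, M_2 = -51/10, M_3 = 0.
On [2, 4], s(x) = 0 + 18/5·(x - 2) + 9/20·(x - 2)² - 1/2·(x - 2)³.
With (x - 2) = 2/3: s(8/3) = 331/135.

2.4519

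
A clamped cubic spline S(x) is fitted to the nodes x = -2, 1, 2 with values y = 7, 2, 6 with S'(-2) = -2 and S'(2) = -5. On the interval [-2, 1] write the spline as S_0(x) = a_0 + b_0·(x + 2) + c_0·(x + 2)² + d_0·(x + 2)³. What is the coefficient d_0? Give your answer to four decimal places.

0.8148

With m_i denoting the second derivative at x_i, h_i = 3, 1, and Δ_i = (y_(i+1) − y_i)/h_i = -5/3, 4:
  3·m_0 + 8·m_1 + 1·m_2 = 6(Δ_1 - Δ_0) = 34
Clamped end conditions give two more equations: 2h_0·m_0 + h_0·m_1 = 6(Δ_0 - S'(-2)) = 2 and h_1·m_1 + 2h_1·m_2 = 6(S'(2) - Δ_1) = -54.
Forward elimination and back-substitution give m_0 = -14/3, m_1 = 10, m_2 = -32.
On [-2, 1], with S_0(x) = a_0 + b_0·(x + 2) + c_0·(x + 2)² + d_0·(x + 2)³: c_0 = m_0/2 = -7/3, d_0 = (m_1 - m_0)/(6h_0) = 22/27, b_0 = Δ_0 - h_0(2m_0 + m_1)/6 = -2.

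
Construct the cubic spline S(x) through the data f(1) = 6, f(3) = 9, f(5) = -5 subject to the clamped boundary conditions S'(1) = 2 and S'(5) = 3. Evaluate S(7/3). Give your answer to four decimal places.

10.1111

Let M_i = S''(x_i). Step sizes h_i = 2, 2; slopes of the chords Δ_i = (y_(i+1) - y_i)/h_i = 3/2, -7.
  2·M_0 + 8·M_1 + 2·M_2 = 6(Δ_1 - Δ_0) = -51
Clamped end conditions give two more equations: 2h_0·M_0 + h_0·M_1 = 6(Δ_0 - S'(1)) = -3 and h_1·M_1 + 2h_1·M_2 = 6(S'(5) - Δ_1) = 60.
Forward elimination and back-substitution give M_0 = 47/8, M_1 = -53/4, M_2 = 173/8.
On [1, 3], S(x) = 6 + 2·(x - 1) + 47/16·(x - 1)² - 51/32·(x - 1)³.
With (x - 1) = 4/3: S(7/3) = 91/9.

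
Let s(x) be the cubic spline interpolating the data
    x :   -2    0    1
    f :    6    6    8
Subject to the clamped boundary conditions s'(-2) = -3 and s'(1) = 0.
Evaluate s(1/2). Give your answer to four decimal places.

7.3125

Put σ_i = s'' at the i-th knot. Here h = (2, 1) and Δ = (0, 2), so the interior equations h_(i-1)·σ_(i-1) + 2(h_(i-1)+h_i)·σ_i + h_i·σ_(i+1) = 6(Δ_i − Δ_(i-1)) read
  2·σ_0 + 6·σ_1 + 1·σ_2 = 6(Δ_1 - Δ_0) = 12
Clamped end conditions give two more equations: 2h_0·σ_0 + h_0·σ_1 = 6(Δ_0 - s'(-2)) = 18 and h_1·σ_1 + 2h_1·σ_2 = 6(s'(1) - Δ_1) = -12.
Hence σ_0 = 7/2, σ_1 = 2, σ_2 = -7.
On [0, 1], s(x) = 6 + 5/2·x + 1·x² - 3/2·x³.
With x = 1/2: s(1/2) = 117/16.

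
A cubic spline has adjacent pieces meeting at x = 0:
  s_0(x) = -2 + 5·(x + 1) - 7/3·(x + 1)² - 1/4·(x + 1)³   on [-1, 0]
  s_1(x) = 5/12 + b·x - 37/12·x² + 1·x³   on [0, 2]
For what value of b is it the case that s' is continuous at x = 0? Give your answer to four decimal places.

s_0'(x) = 5 - 14/3·(x + 1) - 3/4·(x + 1)², so s_0'(0) = -5/12. On the right, s_1'(0) = b, so b = -5/12.

-0.4167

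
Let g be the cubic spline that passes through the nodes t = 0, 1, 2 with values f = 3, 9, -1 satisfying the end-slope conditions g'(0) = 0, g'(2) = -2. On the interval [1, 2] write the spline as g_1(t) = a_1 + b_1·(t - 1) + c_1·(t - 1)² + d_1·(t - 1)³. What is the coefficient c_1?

With M_i denoting the second derivative at x_i, h_i = 1, 1, and Δ_i = (y_(i+1) − y_i)/h_i = 6, -10:
  1·M_0 + 4·M_1 + 1·M_2 = 6(Δ_1 - Δ_0) = -96
Clamped end conditions give two more equations: 2h_0·M_0 + h_0·M_1 = 6(Δ_0 - g'(0)) = 36 and h_1·M_1 + 2h_1·M_2 = 6(g'(2) - Δ_1) = 48.
Solving: M_0 = 41, M_1 = -46, M_2 = 47.
On [1, 2], with g_1(t) = a_1 + b_1·(t - 1) + c_1·(t - 1)² + d_1·(t - 1)³: c_1 = M_1/2 = -23, d_1 = (M_2 - M_1)/(6h_1) = 31/2, b_1 = Δ_1 - h_1(2M_1 + M_2)/6 = -5/2.

-23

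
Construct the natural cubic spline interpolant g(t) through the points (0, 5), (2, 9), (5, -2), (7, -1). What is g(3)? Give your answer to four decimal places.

Write σ_i for g''(x_i). With h_i = 2, 3, 2 and divided differences Δ_i = 2, -11/3, 1/2, the continuity of g' gives the tridiagonal system
  2·σ_0 + 10·σ_1 + 3·σ_2 = 6(Δ_1 - Δ_0) = -34
  3·σ_1 + 10·σ_2 + 2·σ_3 = 6(Δ_2 - Δ_1) = 25
Natural end conditions: σ_0 = σ_3 = 0.
Forward elimination and back-substitution give σ_0 = 0, σ_1 = -415/91, σ_2 = 352/91, σ_3 = 0.
On [2, 5], g(t) = 9 - 284/273·(t - 2) - 415/182·(t - 2)² + 59/126·(t - 2)³.
With (t - 2) = 1: g(3) = 5035/819.

6.1477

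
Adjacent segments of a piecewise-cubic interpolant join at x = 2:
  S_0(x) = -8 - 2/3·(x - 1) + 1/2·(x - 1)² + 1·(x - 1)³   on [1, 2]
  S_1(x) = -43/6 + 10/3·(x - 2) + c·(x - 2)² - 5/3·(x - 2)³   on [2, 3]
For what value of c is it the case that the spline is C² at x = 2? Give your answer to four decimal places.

3.5000

S_0''(x) = 1 + 6·(x - 1), so S_0''(2) = 7. On the right, S_1''(2) = 2c, so c = 7/2.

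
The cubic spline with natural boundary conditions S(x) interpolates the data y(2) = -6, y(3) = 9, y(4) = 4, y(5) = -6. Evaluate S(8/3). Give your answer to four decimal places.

Let σ_i = S''(x_i). Step sizes h_i = 1, 1, 1; slopes of the chords Δ_i = (y_(i+1) - y_i)/h_i = 15, -5, -10.
  1·σ_0 + 4·σ_1 + 1·σ_2 = 6(Δ_1 - Δ_0) = -120
  1·σ_1 + 4·σ_2 + 1·σ_3 = 6(Δ_2 - Δ_1) = -30
Natural end conditions: σ_0 = σ_3 = 0.
Solving: σ_0 = 0, σ_1 = -30, σ_2 = 0, σ_3 = 0.
On [2, 3], S(x) = -6 + 20·(x - 2) + 0·(x - 2)² - 5·(x - 2)³.
With (x - 2) = 2/3: S(8/3) = 158/27.

5.8519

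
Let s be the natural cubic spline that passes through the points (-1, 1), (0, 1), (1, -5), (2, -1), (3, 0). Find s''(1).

With M_i denoting the second derivative at x_i, h_i = 1, 1, 1, 1, and Δ_i = (y_(i+1) − y_i)/h_i = 0, -6, 4, 1:
  1·M_0 + 4·M_1 + 1·M_2 = 6(Δ_1 - Δ_0) = -36
  1·M_1 + 4·M_2 + 1·M_3 = 6(Δ_2 - Δ_1) = 60
  1·M_2 + 4·M_3 + 1·M_4 = 6(Δ_3 - Δ_2) = -18
Natural end conditions: M_0 = M_4 = 0.
Solving: M_0 = 0, M_1 = -57/4, M_2 = 21, M_3 = -39/4, M_4 = 0.

21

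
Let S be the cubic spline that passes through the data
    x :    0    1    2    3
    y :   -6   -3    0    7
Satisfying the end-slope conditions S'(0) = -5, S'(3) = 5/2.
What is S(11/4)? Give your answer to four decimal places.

5.8266

Put M_i = S'' at the i-th knot. Here h = (1, 1, 1) and Δ = (3, 3, 7), so the interior equations h_(i-1)·M_(i-1) + 2(h_(i-1)+h_i)·M_i + h_i·M_(i+1) = 6(Δ_i − Δ_(i-1)) read
  1·M_0 + 4·M_1 + 1·M_2 = 6(Δ_1 - Δ_0) = 0
  1·M_1 + 4·M_2 + 1·M_3 = 6(Δ_2 - Δ_1) = 24
Clamped end conditions give two more equations: 2h_0·M_0 + h_0·M_1 = 6(Δ_0 - S'(0)) = 48 and h_2·M_2 + 2h_2·M_3 = 6(S'(3) - Δ_2) = -27.
Solving: M_0 = 147/5, M_1 = -54/5, M_2 = 69/5, M_3 = -102/5.
On [2, 3], S(x) = 0 + 29/5·(x - 2) + 69/10·(x - 2)² - 57/10·(x - 2)³.
With (x - 2) = 3/4: S(11/4) = 3729/640.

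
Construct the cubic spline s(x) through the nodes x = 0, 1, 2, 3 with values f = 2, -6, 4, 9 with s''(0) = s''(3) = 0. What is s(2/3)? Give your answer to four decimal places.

Write M_i for s''(x_i). With h_i = 1, 1, 1 and divided differences Δ_i = -8, 10, 5, the continuity of s' gives the tridiagonal system
  1·M_0 + 4·M_1 + 1·M_2 = 6(Δ_1 - Δ_0) = 108
  1·M_1 + 4·M_2 + 1·M_3 = 6(Δ_2 - Δ_1) = -30
Natural end conditions: M_0 = M_3 = 0.
Hence M_0 = 0, M_1 = 154/5, M_2 = -76/5, M_3 = 0.
On [0, 1], s(x) = 2 - 197/15·x + 0·x² + 77/15·x³.
With x = 2/3: s(2/3) = -424/81.

-5.2346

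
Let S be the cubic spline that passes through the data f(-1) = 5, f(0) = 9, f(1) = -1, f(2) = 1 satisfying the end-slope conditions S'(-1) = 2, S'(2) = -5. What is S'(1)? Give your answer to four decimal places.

With σ_i denoting the second derivative at x_i, h_i = 1, 1, 1, and Δ_i = (y_(i+1) − y_i)/h_i = 4, -10, 2:
  1·σ_0 + 4·σ_1 + 1·σ_2 = 6(Δ_1 - Δ_0) = -84
  1·σ_1 + 4·σ_2 + 1·σ_3 = 6(Δ_2 - Δ_1) = 72
Clamped end conditions give two more equations: 2h_0·σ_0 + h_0·σ_1 = 6(Δ_0 - S'(-1)) = 12 and h_2·σ_2 + 2h_2·σ_3 = 6(S'(2) - Δ_2) = -42.
Solving: σ_0 = 362/15, σ_1 = -544/15, σ_2 = 554/15, σ_3 = -592/15.
On [1, 2], S'(x) = b_2 + 2c_2·(x - 1) + 3d_2·(x - 1)² with b_2 = Δ_2 - h_2(2σ_2 + σ_3)/6 = -56/15, c_2 = σ_2/2 = 277/15, d_2 = (σ_3 - σ_2)/(6h_2) = -191/15. So S'(1) = -56/15.

-3.7333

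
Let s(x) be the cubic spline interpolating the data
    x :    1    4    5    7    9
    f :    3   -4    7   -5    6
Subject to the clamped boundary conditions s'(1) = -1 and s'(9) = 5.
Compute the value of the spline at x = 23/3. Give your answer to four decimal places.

-3.7611

With M_i denoting the second derivative at x_i, h_i = 3, 1, 2, 2, and Δ_i = (y_(i+1) − y_i)/h_i = -7/3, 11, -6, 11/2:
  3·M_0 + 8·M_1 + 1·M_2 = 6(Δ_1 - Δ_0) = 80
  1·M_1 + 6·M_2 + 2·M_3 = 6(Δ_2 - Δ_1) = -102
  2·M_2 + 8·M_3 + 2·M_4 = 6(Δ_3 - Δ_2) = 69
Clamped end conditions give two more equations: 2h_0·M_0 + h_0·M_1 = 6(Δ_0 - s'(1)) = -8 and h_3·M_3 + 2h_3·M_4 = 6(s'(9) - Δ_3) = -3.
Solving the tridiagonal system: M_0 = -4687/480, M_1 = 1349/80, M_2 = -4097/160, M_3 = 1391/80, M_4 = -1511/160.
On [7, 9], s(x) = -5 - 471/160·(x - 7) + 1391/160·(x - 7)² - 1431/640·(x - 7)³.
With (x - 7) = 2/3: s(23/3) = -677/180.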